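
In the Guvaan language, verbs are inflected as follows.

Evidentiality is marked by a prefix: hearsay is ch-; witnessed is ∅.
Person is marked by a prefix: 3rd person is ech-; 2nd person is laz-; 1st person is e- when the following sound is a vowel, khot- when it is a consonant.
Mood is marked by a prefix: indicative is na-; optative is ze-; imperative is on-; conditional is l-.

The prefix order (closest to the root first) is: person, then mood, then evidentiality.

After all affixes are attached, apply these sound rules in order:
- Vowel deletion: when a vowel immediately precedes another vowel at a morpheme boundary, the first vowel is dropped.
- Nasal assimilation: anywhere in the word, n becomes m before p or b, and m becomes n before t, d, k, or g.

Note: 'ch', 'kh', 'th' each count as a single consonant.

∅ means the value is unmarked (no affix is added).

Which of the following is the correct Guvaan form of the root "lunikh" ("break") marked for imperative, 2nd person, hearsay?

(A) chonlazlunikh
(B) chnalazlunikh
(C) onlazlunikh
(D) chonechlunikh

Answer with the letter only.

Attach person 2nd person laz- → lazlunikh.
Attach mood imperative on- → onlazlunikh.
Attach evidentiality hearsay ch- → chonlazlunikh.
Vowel deletion: no change.
Nasal assimilation: no change.
So the correct form is chonlazlunikh, option (A).
(B) chnalazlunikh is wrong: it uses indicative instead of imperative for mood.
(C) onlazlunikh is wrong: it uses witnessed instead of hearsay for evidentiality.
(D) chonechlunikh is wrong: it uses 3rd person instead of 2nd person for person.

A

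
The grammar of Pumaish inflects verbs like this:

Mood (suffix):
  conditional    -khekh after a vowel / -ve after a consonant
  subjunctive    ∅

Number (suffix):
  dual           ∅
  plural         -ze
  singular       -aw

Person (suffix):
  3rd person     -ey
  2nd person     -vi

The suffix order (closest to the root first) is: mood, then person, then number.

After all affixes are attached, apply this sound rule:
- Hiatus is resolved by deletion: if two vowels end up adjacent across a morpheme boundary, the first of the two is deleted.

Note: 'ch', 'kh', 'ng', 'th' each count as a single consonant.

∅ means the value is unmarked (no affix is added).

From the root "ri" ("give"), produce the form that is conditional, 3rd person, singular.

rikhekheyaw

Attach mood conditional -khekh (after vowel 'i') → rikhekh.
Attach person 3rd person -ey → rikhekhey.
Attach number singular -aw → rikhekheyaw.
Vowel deletion: no change.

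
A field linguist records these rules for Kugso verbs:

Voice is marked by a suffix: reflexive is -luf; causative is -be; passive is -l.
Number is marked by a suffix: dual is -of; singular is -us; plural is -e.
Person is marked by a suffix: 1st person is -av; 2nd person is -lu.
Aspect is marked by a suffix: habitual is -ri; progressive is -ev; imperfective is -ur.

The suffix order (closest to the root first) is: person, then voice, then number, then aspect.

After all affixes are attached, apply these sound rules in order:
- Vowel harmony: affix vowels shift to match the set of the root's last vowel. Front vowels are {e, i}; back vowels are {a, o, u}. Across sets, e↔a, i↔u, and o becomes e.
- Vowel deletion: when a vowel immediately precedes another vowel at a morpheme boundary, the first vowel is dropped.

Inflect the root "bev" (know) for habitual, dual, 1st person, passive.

bevevlefri

Attach person 1st person -av → bevav.
Attach voice passive -l → bevavl.
Attach number dual -of → bevavlof.
Attach aspect habitual -ri → bevavlofri.
Apply vowel harmony: bevavlofri → bevevlefri.
Vowel deletion: no change.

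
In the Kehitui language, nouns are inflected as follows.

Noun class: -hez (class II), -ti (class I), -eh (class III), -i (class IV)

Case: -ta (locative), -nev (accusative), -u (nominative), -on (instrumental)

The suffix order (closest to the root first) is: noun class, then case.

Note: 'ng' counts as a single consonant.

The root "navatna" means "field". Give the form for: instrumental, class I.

navatnation

Attach noun class class I -ti → navatnati.
Attach case instrumental -on → navatnation.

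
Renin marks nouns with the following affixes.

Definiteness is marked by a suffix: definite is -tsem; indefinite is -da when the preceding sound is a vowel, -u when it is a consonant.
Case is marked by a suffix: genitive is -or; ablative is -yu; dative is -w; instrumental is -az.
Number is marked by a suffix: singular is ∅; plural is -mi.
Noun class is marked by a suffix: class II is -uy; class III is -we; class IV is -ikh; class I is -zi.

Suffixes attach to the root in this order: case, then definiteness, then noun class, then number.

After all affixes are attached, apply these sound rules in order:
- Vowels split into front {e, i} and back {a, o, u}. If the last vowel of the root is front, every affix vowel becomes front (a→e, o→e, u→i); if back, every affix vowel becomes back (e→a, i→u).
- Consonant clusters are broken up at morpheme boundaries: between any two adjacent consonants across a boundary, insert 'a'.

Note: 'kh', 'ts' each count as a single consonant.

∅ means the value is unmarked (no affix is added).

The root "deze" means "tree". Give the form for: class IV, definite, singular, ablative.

Attach case ablative -yu → dezeyu.
Attach definiteness definite -tsem → dezeyutsem.
Attach noun class class IV -ikh → dezeyutsemikh.
number = singular: zero marking, form stays dezeyutsemikh.
Apply vowel harmony: dezeyutsemikh → dezeyitsemikh.
Epenthesis: no change.

dezeyitsemikh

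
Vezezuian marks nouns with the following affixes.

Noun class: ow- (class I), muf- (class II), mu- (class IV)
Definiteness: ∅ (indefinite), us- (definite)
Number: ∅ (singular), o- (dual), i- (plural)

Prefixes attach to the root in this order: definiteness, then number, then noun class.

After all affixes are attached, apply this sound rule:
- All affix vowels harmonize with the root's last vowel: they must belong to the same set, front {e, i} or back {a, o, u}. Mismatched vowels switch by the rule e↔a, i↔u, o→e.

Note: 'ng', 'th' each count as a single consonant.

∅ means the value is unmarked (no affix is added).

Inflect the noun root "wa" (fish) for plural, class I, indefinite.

definiteness = indefinite: zero marking, form stays wa.
Attach number plural i- → iwa.
Attach noun class class I ow- → owiwa.
Apply vowel harmony: owiwa → owuwa.

owuwa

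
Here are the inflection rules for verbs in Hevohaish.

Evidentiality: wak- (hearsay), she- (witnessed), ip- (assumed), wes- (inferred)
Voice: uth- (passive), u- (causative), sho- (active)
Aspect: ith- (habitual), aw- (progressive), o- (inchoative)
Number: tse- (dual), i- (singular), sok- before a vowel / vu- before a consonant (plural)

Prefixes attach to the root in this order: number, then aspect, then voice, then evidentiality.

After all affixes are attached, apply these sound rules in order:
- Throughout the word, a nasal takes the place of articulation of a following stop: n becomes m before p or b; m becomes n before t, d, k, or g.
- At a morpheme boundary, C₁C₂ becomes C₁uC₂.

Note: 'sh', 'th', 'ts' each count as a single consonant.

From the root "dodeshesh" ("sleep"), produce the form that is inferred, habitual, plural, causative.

wesuithuvudodeshesh

Attach number plural vu- (before consonant 'd') → vudodeshesh.
Attach aspect habitual ith- → ithvudodeshesh.
Attach voice causative u- → uithvudodeshesh.
Attach evidentiality inferred wes- → wesuithvudodeshesh.
Nasal assimilation: no change.
Apply epenthesis: wesuithvudodeshesh → wesuithuvudodeshesh.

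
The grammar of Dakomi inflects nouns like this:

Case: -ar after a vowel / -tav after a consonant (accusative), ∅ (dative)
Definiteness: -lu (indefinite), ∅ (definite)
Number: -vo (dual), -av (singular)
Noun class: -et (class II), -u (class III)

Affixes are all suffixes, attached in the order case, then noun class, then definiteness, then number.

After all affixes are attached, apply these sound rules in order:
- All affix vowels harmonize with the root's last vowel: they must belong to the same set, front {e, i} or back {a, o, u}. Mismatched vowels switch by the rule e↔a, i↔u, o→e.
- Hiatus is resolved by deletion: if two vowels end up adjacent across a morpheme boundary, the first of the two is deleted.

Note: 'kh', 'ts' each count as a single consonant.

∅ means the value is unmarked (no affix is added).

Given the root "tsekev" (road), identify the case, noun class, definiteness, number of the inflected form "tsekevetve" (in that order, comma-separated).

Segment: tsekev-et-vo.
case: ∅ → dative.
noun class: -et → class II.
definiteness: ∅ → definite.
number: -vo → dual.

dative, class II, definite, dual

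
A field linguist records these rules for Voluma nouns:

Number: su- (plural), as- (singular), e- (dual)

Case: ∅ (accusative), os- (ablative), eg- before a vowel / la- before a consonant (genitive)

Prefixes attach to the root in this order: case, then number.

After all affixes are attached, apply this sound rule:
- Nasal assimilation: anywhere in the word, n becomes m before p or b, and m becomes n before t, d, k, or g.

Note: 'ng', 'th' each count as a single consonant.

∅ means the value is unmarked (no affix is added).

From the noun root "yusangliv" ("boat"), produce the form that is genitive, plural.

Attach case genitive la- (before consonant 'y') → layusangliv.
Attach number plural su- → sulayusangliv.
Nasal assimilation: no change.

sulayusangliv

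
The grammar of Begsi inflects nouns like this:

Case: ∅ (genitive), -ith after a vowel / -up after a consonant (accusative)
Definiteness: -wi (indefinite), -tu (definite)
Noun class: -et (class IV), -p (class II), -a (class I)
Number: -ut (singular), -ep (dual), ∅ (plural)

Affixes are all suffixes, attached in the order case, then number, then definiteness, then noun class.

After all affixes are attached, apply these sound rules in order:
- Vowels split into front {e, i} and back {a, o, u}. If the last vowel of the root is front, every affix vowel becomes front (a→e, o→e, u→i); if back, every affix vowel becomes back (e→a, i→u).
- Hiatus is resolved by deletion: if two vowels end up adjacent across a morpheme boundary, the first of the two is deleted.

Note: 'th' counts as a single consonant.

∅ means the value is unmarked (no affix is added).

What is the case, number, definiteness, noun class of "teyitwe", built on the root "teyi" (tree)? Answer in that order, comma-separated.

Segment: teyi-ut-wi-a.
case: ∅ → genitive.
number: -ut → singular.
definiteness: -wi → indefinite.
noun class: -a → class I.

genitive, singular, indefinite, class I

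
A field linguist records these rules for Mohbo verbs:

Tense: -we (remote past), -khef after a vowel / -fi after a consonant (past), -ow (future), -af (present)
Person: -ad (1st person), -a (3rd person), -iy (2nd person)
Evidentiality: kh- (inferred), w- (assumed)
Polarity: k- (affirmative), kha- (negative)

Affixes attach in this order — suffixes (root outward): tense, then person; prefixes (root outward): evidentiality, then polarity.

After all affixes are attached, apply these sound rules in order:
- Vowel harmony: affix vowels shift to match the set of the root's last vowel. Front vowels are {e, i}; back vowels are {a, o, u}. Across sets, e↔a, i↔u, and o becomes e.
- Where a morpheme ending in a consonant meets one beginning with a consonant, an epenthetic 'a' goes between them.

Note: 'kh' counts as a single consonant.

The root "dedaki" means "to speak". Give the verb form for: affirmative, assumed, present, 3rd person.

kawadedakiefe

Attach evidentiality assumed w- → wdedaki.
Attach tense present -af → wdedakiaf.
Attach person 3rd person -a → wdedakiafa.
Attach polarity affirmative k- → kwdedakiafa.
Apply vowel harmony: kwdedakiafa → kwdedakiefe.
Apply epenthesis: kwdedakiefe → kawadedakiefe.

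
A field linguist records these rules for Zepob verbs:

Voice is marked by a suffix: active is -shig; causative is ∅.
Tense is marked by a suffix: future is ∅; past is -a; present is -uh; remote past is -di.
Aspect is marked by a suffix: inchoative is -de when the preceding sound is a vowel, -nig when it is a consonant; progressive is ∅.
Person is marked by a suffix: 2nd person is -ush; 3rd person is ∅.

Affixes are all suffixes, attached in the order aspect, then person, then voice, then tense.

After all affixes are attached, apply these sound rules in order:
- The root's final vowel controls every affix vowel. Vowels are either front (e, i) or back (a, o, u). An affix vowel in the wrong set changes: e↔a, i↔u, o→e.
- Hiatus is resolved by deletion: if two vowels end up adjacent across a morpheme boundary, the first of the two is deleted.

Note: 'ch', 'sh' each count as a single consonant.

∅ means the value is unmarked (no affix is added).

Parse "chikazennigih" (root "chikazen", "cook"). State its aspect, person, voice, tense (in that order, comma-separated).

Segment: chikazen-nig-uh.
aspect: -de/nig → inchoative.
person: ∅ → 3rd person.
voice: ∅ → causative.
tense: -uh → present.

inchoative, 3rd person, causative, present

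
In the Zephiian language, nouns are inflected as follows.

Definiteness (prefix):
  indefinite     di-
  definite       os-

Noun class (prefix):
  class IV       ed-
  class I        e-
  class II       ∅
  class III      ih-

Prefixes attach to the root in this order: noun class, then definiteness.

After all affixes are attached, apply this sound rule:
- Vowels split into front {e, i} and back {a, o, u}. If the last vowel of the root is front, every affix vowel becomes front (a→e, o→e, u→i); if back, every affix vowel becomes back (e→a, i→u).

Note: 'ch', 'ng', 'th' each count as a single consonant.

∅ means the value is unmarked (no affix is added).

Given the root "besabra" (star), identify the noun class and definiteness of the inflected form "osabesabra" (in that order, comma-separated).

class I, definite

Segment: os-e-besabra.
noun class: e- → class I.
definiteness: os- → definite.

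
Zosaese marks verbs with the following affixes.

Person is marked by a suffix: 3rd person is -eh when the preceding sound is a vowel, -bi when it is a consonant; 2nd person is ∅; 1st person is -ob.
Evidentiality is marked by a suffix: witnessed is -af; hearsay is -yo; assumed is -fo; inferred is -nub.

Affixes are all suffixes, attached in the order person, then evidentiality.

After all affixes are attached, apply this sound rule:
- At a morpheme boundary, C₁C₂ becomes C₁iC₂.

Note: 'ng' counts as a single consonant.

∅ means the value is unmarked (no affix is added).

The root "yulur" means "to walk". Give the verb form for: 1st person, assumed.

Attach person 1st person -ob → yulurob.
Attach evidentiality assumed -fo → yulurobfo.
Apply epenthesis: yulurobfo → yulurobifo.

yulurobifo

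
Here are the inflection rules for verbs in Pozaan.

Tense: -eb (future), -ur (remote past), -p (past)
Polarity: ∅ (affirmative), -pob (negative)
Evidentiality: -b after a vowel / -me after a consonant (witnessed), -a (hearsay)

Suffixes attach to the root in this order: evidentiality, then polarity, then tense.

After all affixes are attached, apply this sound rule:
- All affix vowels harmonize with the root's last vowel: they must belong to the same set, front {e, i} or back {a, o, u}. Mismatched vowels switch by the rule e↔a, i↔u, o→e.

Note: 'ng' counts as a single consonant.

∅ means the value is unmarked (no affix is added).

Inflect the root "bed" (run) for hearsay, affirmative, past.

bedep

Attach evidentiality hearsay -a → beda.
polarity = affirmative: zero marking, form stays beda.
Attach tense past -p → bedap.
Apply vowel harmony: bedap → bedep.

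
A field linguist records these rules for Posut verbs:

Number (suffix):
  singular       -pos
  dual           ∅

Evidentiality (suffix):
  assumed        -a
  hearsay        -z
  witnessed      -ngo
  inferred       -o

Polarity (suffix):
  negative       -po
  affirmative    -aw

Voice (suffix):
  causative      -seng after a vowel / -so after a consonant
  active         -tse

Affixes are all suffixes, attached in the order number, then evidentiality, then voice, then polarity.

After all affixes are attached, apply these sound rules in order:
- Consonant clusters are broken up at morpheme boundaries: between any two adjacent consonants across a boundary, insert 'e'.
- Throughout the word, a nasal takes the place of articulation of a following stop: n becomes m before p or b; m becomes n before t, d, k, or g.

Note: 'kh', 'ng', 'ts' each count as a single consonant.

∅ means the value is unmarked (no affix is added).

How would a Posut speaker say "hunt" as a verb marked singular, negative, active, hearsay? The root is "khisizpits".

Attach number singular -pos → khisizpitspos.
Attach evidentiality hearsay -z → khisizpitsposz.
Attach voice active -tse → khisizpitsposztse.
Attach polarity negative -po → khisizpitsposztsepo.
Apply epenthesis: khisizpitsposztsepo → khisizpitseposezetsepo.
Nasal assimilation: no change.

khisizpitseposezetsepo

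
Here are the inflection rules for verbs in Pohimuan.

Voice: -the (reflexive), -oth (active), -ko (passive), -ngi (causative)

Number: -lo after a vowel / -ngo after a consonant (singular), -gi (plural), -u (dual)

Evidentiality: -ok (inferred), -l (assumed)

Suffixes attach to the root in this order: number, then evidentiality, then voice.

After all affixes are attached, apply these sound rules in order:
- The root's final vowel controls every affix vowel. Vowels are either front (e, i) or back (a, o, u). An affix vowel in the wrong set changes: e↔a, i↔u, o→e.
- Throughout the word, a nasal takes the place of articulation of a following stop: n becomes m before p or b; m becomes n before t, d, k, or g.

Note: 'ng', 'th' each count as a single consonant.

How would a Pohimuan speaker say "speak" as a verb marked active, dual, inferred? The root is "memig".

Attach number dual -u → memigu.
Attach evidentiality inferred -ok → memiguok.
Attach voice active -oth → memiguokoth.
Apply vowel harmony: memiguokoth → memigieketh.
Nasal assimilation: no change.

memigieketh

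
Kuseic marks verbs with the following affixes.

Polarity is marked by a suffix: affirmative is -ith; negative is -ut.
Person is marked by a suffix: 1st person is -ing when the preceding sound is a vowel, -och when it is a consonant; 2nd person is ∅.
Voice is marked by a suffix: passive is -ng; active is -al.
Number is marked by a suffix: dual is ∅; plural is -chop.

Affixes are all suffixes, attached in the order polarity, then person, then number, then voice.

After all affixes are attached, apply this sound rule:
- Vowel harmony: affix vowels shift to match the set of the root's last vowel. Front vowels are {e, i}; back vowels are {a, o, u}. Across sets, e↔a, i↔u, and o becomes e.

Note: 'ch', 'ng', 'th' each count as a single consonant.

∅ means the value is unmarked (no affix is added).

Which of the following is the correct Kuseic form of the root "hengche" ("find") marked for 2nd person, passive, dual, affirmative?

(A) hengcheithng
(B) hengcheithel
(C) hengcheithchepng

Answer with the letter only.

A

Attach polarity affirmative -ith → hengcheith.
person = 2nd person: zero marking, form stays hengcheith.
number = dual: zero marking, form stays hengcheith.
Attach voice passive -ng → hengcheithng.
Vowel harmony: no change.
So the correct form is hengcheithng, option (A).
(B) hengcheithel is wrong: it uses active instead of passive for voice.
(C) hengcheithchepng is wrong: it uses plural instead of dual for number.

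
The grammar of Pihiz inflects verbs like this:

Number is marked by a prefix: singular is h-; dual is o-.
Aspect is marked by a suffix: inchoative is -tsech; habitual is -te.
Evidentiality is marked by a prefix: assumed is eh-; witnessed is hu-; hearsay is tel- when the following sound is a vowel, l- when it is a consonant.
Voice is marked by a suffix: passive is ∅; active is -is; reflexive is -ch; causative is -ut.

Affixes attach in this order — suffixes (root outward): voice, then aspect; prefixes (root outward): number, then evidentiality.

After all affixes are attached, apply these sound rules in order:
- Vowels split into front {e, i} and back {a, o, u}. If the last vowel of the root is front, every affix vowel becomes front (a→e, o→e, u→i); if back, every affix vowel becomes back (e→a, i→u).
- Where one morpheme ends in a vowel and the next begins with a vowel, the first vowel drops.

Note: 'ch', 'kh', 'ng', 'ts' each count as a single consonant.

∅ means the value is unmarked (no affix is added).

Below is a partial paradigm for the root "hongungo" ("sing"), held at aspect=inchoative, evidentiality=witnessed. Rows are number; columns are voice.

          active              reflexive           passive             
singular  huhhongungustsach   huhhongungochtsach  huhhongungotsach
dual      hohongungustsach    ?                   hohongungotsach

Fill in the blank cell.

hohongungochtsach

Attach voice reflexive -ch → hongungoch.
Attach aspect inchoative -tsech → hongungochtsech.
Attach number dual o- → ohongungochtsech.
Attach evidentiality witnessed hu- → huohongungochtsech.
Apply vowel harmony: huohongungochtsech → huohongungochtsach.
Apply vowel deletion: huohongungochtsach → hohongungochtsach.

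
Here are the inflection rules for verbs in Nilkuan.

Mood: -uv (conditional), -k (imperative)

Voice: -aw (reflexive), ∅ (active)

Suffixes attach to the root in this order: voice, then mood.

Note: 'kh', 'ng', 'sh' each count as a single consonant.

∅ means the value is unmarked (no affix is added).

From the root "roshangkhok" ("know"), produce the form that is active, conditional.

voice = active: zero marking, form stays roshangkhok.
Attach mood conditional -uv → roshangkhokuv.

roshangkhokuv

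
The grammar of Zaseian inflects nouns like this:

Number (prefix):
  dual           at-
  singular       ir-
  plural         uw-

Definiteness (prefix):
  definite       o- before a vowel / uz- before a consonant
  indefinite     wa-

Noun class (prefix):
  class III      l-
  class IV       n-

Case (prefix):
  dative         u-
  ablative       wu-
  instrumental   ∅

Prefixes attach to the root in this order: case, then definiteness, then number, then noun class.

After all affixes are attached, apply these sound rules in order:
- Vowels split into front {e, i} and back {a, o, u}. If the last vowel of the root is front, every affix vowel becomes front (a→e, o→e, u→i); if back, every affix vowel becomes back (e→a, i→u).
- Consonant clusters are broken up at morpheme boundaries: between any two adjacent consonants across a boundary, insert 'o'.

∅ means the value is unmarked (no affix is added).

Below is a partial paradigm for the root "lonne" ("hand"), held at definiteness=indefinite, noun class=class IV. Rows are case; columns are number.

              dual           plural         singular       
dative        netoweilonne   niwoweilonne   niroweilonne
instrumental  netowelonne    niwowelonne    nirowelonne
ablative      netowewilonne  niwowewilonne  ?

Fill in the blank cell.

nirowewilonne

Attach case ablative wu- → wulonne.
Attach definiteness indefinite wa- → wawulonne.
Attach number singular ir- → irwawulonne.
Attach noun class class IV n- → nirwawulonne.
Apply vowel harmony: nirwawulonne → nirwewilonne.
Apply epenthesis: nirwewilonne → nirowewilonne.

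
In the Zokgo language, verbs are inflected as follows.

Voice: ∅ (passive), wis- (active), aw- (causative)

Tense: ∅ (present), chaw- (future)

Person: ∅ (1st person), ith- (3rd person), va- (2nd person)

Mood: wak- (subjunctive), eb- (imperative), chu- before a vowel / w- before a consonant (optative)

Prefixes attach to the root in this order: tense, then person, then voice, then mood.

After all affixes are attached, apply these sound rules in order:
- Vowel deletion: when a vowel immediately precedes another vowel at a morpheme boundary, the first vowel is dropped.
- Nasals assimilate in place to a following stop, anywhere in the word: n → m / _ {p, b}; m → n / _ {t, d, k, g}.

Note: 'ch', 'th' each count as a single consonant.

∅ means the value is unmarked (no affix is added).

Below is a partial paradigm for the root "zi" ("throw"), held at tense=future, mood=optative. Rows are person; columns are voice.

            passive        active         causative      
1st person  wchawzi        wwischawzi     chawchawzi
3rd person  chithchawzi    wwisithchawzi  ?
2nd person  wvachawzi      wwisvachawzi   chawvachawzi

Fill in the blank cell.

chawithchawzi

Attach tense future chaw- → chawzi.
Attach person 3rd person ith- → ithchawzi.
Attach voice causative aw- → awithchawzi.
Attach mood optative chu- (before vowel 'a') → chuawithchawzi.
Apply vowel deletion: chuawithchawzi → chawithchawzi.
Nasal assimilation: no change.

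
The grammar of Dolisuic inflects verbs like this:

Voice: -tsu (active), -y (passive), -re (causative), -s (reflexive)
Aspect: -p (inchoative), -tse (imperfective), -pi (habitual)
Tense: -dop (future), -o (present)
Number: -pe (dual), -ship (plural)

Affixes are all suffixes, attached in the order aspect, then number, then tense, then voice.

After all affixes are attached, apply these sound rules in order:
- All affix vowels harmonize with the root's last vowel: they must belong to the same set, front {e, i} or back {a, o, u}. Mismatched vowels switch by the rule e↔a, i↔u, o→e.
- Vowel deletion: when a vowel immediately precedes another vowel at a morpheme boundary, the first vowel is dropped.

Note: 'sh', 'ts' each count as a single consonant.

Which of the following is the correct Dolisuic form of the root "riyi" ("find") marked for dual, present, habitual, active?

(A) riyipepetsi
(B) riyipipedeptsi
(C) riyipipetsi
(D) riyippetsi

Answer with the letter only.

C

Attach aspect habitual -pi → riyipi.
Attach number dual -pe → riyipipe.
Attach tense present -o → riyipipeo.
Attach voice active -tsu → riyipipeotsu.
Apply vowel harmony: riyipipeotsu → riyipipeetsi.
Apply vowel deletion: riyipipeetsi → riyipipetsi.
So the correct form is riyipipetsi, option (C).
(D) riyippetsi is wrong: it uses inchoative instead of habitual for aspect.
(A) riyipepetsi is wrong: it has the affixes in the wrong order.
(B) riyipipedeptsi is wrong: it uses future instead of present for tense.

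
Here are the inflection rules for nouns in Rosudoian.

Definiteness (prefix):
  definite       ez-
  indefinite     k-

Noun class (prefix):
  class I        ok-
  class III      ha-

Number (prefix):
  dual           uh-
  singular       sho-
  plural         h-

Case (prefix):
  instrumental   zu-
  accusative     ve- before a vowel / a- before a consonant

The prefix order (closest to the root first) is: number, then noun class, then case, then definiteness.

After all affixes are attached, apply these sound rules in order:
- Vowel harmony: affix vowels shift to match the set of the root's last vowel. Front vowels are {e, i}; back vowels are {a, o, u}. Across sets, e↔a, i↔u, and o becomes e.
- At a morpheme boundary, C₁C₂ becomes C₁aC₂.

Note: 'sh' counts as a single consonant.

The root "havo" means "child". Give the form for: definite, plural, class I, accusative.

Attach number plural h- → hhavo.
Attach noun class class I ok- → okhhavo.
Attach case accusative ve- (before vowel 'o') → veokhhavo.
Attach definiteness definite ez- → ezveokhhavo.
Apply vowel harmony: ezveokhhavo → azvaokhhavo.
Apply epenthesis: azvaokhhavo → azavaokahahavo.

azavaokahahavo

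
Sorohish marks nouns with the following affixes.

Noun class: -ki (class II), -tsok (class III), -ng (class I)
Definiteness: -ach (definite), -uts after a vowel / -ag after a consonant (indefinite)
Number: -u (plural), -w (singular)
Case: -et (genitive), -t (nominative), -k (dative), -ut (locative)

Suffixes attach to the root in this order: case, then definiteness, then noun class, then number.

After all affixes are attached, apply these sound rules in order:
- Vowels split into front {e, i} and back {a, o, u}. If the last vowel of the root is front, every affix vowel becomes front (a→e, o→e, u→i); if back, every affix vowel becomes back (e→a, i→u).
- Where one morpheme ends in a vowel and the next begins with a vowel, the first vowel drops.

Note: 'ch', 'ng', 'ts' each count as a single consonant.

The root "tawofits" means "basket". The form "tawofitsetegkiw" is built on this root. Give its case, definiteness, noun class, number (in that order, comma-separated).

Segment: tawofits-et-ag-ki-w.
case: -et → genitive.
definiteness: -uts/ag → indefinite.
noun class: -ki → class II.
number: -w → singular.

genitive, indefinite, class II, singular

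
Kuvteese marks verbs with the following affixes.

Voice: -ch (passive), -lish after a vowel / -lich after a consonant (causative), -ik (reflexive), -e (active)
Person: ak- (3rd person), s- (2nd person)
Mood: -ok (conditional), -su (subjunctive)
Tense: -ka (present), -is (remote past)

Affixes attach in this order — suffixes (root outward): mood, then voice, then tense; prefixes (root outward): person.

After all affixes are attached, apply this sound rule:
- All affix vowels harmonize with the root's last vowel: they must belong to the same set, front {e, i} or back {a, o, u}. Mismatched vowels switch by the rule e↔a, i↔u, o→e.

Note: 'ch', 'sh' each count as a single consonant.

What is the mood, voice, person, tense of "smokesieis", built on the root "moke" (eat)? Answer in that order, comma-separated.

subjunctive, active, 2nd person, remote past

Segment: s-moke-su-e-is.
mood: -su → subjunctive.
voice: -e → active.
person: s- → 2nd person.
tense: -is → remote past.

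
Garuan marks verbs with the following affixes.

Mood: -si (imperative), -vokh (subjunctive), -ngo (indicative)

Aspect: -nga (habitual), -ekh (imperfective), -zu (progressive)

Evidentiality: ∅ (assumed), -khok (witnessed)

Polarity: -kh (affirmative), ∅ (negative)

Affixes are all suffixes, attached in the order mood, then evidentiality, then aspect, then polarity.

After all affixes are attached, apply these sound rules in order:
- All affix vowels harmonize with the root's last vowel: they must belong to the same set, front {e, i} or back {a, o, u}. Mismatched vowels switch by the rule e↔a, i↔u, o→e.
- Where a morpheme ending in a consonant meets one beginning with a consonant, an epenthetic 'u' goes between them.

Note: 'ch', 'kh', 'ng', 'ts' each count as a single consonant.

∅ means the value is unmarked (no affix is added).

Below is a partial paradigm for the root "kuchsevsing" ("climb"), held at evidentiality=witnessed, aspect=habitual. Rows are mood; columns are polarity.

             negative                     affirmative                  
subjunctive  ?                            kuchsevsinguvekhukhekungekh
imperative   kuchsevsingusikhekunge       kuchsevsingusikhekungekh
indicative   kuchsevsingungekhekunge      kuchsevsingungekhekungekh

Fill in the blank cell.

Attach mood subjunctive -vokh → kuchsevsingvokh.
Attach evidentiality witnessed -khok → kuchsevsingvokhkhok.
Attach aspect habitual -nga → kuchsevsingvokhkhoknga.
polarity = negative: zero marking, form stays kuchsevsingvokhkhoknga.
Apply vowel harmony: kuchsevsingvokhkhoknga → kuchsevsingvekhkheknge.
Apply epenthesis: kuchsevsingvekhkheknge → kuchsevsinguvekhukhekunge.

kuchsevsinguvekhukhekunge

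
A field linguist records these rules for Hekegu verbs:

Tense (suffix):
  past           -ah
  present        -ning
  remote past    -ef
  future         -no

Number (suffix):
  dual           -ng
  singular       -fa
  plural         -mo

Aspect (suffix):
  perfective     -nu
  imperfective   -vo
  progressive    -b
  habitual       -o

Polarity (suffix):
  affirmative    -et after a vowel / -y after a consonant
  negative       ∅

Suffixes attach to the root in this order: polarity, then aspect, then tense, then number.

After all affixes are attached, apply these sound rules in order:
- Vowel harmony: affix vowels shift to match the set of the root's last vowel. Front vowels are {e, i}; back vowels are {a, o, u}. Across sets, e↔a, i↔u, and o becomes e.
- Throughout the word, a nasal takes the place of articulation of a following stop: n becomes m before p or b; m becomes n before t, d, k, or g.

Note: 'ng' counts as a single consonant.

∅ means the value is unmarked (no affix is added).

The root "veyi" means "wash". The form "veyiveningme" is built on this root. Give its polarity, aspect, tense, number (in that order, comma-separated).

negative, imperfective, present, plural

Segment: veyi-vo-ning-mo.
polarity: ∅ → negative.
aspect: -vo → imperfective.
tense: -ning → present.
number: -mo → plural.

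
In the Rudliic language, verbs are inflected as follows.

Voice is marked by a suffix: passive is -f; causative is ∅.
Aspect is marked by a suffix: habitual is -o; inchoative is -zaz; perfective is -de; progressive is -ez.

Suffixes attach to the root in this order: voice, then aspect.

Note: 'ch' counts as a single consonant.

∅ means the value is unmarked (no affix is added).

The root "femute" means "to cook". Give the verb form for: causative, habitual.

voice = causative: zero marking, form stays femute.
Attach aspect habitual -o → femuteo.

femuteo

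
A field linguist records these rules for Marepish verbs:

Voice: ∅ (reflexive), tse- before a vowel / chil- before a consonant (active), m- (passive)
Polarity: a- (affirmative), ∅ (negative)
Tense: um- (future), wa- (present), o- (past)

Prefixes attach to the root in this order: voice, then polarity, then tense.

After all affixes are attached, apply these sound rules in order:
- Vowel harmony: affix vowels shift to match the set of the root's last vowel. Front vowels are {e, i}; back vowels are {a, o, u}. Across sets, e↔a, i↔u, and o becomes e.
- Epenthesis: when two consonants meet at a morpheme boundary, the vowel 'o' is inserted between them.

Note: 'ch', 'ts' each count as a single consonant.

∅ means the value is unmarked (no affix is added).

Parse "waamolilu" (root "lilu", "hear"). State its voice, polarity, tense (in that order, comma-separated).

Segment: wa-a-m-lilu.
voice: m- → passive.
polarity: a- → affirmative.
tense: wa- → present.

passive, affirmative, present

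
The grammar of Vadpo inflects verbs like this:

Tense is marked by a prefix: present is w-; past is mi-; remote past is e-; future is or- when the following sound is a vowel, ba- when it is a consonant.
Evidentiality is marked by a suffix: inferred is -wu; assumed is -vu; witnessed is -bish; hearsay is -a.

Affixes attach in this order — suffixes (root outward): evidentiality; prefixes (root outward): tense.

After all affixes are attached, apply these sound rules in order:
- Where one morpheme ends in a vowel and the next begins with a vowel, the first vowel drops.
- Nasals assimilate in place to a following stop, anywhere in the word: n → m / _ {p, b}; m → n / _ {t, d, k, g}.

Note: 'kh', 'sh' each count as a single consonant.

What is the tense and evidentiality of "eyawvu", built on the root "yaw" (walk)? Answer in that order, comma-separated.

remote past, assumed

Segment: e-yaw-vu.
tense: e- → remote past.
evidentiality: -vu → assumed.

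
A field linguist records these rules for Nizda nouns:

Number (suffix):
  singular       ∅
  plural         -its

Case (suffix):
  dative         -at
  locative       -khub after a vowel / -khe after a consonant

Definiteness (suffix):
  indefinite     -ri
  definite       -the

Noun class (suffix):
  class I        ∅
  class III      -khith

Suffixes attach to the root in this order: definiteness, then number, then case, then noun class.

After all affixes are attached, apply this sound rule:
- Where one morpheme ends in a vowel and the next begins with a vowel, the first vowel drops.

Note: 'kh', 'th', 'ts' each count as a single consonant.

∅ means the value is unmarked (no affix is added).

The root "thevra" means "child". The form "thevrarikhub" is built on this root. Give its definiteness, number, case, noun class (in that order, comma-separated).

indefinite, singular, locative, class I

Segment: thevra-ri-khub.
definiteness: -ri → indefinite.
number: ∅ → singular.
case: -khub/khe → locative.
noun class: ∅ → class I.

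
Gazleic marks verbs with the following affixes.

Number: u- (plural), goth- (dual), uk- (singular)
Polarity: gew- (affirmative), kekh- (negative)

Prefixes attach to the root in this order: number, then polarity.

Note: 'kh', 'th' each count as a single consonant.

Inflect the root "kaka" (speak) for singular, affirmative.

gewukkaka

Attach number singular uk- → ukkaka.
Attach polarity affirmative gew- → gewukkaka.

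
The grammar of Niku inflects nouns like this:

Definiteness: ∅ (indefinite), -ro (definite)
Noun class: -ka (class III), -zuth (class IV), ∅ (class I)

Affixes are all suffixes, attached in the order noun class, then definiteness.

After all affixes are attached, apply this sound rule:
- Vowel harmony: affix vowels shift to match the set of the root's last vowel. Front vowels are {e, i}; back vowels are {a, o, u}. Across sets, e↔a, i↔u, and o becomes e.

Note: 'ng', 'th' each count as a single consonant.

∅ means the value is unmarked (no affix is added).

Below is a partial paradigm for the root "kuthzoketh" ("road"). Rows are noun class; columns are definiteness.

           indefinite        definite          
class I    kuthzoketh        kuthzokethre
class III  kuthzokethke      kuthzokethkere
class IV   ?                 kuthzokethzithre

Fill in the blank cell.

Attach noun class class IV -zuth → kuthzokethzuth.
definiteness = indefinite: zero marking, form stays kuthzokethzuth.
Apply vowel harmony: kuthzokethzuth → kuthzokethzith.

kuthzokethzith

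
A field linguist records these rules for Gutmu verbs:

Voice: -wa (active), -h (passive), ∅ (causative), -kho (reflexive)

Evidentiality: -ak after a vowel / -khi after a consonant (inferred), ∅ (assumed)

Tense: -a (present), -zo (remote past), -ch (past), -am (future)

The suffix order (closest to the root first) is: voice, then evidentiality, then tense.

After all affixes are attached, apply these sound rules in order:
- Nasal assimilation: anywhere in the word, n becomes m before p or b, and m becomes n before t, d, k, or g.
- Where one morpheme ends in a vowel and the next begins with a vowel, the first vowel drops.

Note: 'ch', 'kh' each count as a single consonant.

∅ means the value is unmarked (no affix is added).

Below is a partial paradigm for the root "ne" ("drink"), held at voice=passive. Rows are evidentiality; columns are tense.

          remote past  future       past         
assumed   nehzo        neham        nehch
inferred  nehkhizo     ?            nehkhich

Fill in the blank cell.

Attach voice passive -h → neh.
Attach evidentiality inferred -khi (after consonant 'h') → nehkhi.
Attach tense future -am → nehkhiam.
Nasal assimilation: no change.
Apply vowel deletion: nehkhiam → nehkham.

nehkham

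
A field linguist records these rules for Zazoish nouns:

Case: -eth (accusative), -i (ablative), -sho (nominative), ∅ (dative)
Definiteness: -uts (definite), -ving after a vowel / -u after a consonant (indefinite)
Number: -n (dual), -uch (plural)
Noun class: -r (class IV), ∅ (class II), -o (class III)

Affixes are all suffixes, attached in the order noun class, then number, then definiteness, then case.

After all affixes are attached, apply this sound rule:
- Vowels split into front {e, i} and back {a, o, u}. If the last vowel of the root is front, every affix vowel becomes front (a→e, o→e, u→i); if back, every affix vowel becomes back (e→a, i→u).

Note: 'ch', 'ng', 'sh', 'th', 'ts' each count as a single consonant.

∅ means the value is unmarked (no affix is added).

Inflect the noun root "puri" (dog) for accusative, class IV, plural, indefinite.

puririchieth

Attach noun class class IV -r → purir.
Attach number plural -uch → puriruch.
Attach definiteness indefinite -u (after consonant 'ch') → puriruchu.
Attach case accusative -eth → puriruchueth.
Apply vowel harmony: puriruchueth → puririchieth.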